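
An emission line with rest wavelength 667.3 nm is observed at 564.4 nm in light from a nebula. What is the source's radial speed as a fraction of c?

0.166c

λ'/λ₀ = 0.8458 < 1 (blueshift), so the source is approaching.
λ'/λ₀ = √((1 − β)/(1 + β)) for an approaching source ⇒ β = (1 − r²)/(1 + r²) with r = λ'/λ₀.
β = (1 − 0.7154)/(1 + 0.7154) ≈ 0.166.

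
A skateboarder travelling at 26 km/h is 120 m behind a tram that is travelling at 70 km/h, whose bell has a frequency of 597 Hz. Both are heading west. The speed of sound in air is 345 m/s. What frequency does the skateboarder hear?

70 km/h = 19.44 m/s; 26 km/h = 7.222 m/s.
The skateboarder is behind, so the tram is moving away from it while the skateboarder is moving toward the tram.
With source receding and observer approaching, f' = f · (v + v_o)/(v + v_s).
f' = 597 × (345 + 7.222)/(345 + 19.44) = 597 × 352.22/364.44 ≈ 577 Hz.

577 Hz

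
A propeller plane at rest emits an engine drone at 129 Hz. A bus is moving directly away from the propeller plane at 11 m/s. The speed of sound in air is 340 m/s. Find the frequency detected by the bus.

125 Hz

Moving observer, stationary source: f' = f · (v − v_o)/v.
f' = 129 × (340 − 11)/340 = 129 × 329/340 ≈ 125 Hz.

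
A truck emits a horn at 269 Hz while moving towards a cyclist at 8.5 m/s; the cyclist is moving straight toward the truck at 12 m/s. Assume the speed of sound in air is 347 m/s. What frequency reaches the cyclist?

285 Hz

With source approaching and observer approaching, f' = f · (v + v_o)/(v − v_s).
f' = 269 × (347 + 12)/(347 − 8.5) = 269 × 359/338.5 ≈ 285 Hz.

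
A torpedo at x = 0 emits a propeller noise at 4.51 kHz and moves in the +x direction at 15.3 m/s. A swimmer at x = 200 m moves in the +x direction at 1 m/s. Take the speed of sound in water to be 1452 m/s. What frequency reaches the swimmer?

The observer lies on the +x side, so the source is heading toward the observer and the observer is heading away from the source.
General Doppler shift: f' = f · (v − v_o)/(v − v_s).
f' = 4.51 × (1452 − 1)/(1452 − 15.3) = 4.51 × 1451/1436.7 ≈ 4.55 kHz.

4.55 kHz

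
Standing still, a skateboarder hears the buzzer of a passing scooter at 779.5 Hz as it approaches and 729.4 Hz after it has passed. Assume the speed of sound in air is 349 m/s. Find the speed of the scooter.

11.6 m/s

f₁/f₂ = (v + v_s)/(v − v_s), so v_s = v · (f₁ − f₂)/(f₁ + f₂).
v_s = 349 × (779.5 − 729.4)/(779.5 + 729.4) = 349 × 50.1/1508.9 ≈ 11.6 m/s.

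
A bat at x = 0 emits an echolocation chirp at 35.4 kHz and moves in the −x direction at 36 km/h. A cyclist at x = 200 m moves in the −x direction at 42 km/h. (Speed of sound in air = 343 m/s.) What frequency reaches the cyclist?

36 km/h = 10 m/s; 42 km/h = 11.67 m/s.
The observer lies on the +x side, so the source is heading away from the observer and the observer is heading toward the source.
With source receding and observer approaching, f' = f · (v + v_o)/(v + v_s).
f' = 35.4 × (343 + 11.67)/(343 + 10) = 35.4 × 354.67/353 ≈ 35.6 kHz.

35.6 kHz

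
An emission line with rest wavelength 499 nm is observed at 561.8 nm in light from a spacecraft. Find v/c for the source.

λ'/λ₀ = 1.1259 > 1 (redshift), so the source is receding.
λ'/λ₀ = √((1 + β)/(1 − β)) for a receding source ⇒ β = (r² − 1)/(r² + 1) with r = λ'/λ₀.
β = (1.2675 − 1)/(1.2675 + 1) ≈ 0.118.

0.118c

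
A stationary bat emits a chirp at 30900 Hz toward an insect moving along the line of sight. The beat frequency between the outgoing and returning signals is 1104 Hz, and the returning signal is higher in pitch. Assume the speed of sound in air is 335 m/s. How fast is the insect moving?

Double Doppler shift off a moving reflector: f₂ = f₀ · (v + u)/(v − u) (u > 0 toward emitter).
Returning signal is higher, so f₂ = f₀ + Δf = 30900 + 1104 = 32004 Hz.
Rearranging, u = v · (f₂ − f₀)/(f₂ + f₀) = 335 × 1104/62904 ≈ 5.9 m/s.
So the insect is moving at 5.9 m/s toward the emitter.

5.9 m/s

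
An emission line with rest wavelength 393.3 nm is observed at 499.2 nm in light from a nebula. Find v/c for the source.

λ'/λ₀ = 1.2693 > 1 (redshift), so the source is receding.
λ'/λ₀ = √((1 + β)/(1 − β)) for a receding source ⇒ β = (r² − 1)/(r² + 1) with r = λ'/λ₀.
β = (1.6110 − 1)/(1.6110 + 1) ≈ 0.234.

0.234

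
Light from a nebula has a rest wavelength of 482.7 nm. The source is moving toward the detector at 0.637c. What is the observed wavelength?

Relativistic Doppler for wavelength: λ' = λ₀ · √((1 − β)/(1 + β)).
λ' = 482.7 × √(0.3630/1.6370) = 482.7 × 0.47090 ≈ 227.3 nm.

227.3 nm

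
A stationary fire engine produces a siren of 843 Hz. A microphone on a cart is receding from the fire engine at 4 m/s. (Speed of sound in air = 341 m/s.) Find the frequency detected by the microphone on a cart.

833 Hz

Only the observer moves, away from the source, so f' = f · (v − v_o)/v.
f' = 843 × (341 − 4)/341 = 843 × 337/341 ≈ 833 Hz.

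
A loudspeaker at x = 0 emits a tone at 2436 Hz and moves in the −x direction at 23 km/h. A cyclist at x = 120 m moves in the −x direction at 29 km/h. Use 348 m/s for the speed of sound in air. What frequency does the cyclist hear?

23 km/h = 6.389 m/s; 29 km/h = 8.056 m/s.
The observer lies on the +x side, so the source is heading away from the observer and the observer is heading toward the source.
With source receding and observer approaching, f' = f · (v + v_o)/(v + v_s).
f' = 2436 × (348 + 8.056)/(348 + 6.389) = 2436 × 356.06/354.39 ≈ 2447 Hz.

2447 Hz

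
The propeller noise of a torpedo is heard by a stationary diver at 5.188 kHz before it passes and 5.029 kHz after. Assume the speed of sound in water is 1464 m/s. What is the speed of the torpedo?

22.8 m/s

f₁/f₂ = (v + v_s)/(v − v_s), so v_s = v · (f₁ − f₂)/(f₁ + f₂).
v_s = 1464 × (5.188 − 5.029)/(5.188 + 5.029) = 1464 × 0.159/10.217 ≈ 22.8 m/s.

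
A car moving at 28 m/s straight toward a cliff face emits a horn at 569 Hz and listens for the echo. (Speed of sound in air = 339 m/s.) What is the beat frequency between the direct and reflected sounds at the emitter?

102 Hz

The cliff face receives the sound from a moving source: f₁ = f₀ · v/(v − v_e) = 569 × 339/311 ≈ 620.2 Hz.
On the return leg the car is a moving observer: f₂ = f₁ · (v + v_e)/v = 620.2 × 367/339 ≈ 671.5 Hz.
Equivalently f₂ = f₀ · (v + v_e)/(v − v_e).
Beat against the emitted tone: |f₂ − f₀| = 2v_e·f₀/(v − v_e) = 2 × 28 × 569/311 ≈ 102 Hz.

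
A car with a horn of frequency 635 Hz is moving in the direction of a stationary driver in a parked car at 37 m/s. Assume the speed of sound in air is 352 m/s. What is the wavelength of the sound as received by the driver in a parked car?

With the source moving toward a stationary observer, f' = f · v/(v − v_s).
f' = 635 × 352/(352 − 37) ≈ 710 Hz.
λ' = v/f' = 352/709.587 ≈ 49.6 cm.

49.6 cm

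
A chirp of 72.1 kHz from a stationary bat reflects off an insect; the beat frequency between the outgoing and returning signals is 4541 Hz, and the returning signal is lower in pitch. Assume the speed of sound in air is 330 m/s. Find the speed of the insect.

10.7 m/s

Double Doppler shift off a moving reflector: f₂ = f₀ · (v + u)/(v − u) (u > 0 toward emitter).
Returning signal is lower, so f₂ = f₀ − Δf = 72100 − 4541 = 67559 Hz.
Rearranging, u = v · (f₂ − f₀)/(f₂ + f₀) = 330 × -4541/139659 ≈ -10.7 m/s.
So the insect is moving at 10.7 m/s away from the emitter.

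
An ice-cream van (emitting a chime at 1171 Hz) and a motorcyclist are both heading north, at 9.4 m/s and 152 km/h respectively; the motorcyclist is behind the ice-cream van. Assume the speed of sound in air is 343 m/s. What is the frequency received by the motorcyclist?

1280 Hz

152 km/h = 42.22 m/s.
The motorcyclist is behind, so the ice-cream van is moving away from it while the motorcyclist is moving toward the ice-cream van.
General Doppler shift: f' = f · (v + v_o)/(v + v_s).
f' = 1171 × (343 + 42.22)/(343 + 9.4) = 1171 × 385.22/352.4 ≈ 1280 Hz.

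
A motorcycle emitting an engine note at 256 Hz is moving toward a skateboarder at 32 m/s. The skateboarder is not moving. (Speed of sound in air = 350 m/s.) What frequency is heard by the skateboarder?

With the source moving toward a stationary observer, f' = f · v/(v − v_s).
f' = 256 × 350/(350 − 32) = 256 × 350/318 ≈ 282 Hz.

282 Hz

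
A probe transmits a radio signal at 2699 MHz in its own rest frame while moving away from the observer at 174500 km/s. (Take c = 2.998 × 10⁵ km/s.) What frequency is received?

β = v/c = 174500/299800 = 0.5821.
Relativistic Doppler for frequency: f' = f₀ · √((1 − β)/(1 + β)).
f' = 2699 × √(0.4179/1.5821) = 2699 × 0.51398 ≈ 1387.2 MHz.

1387.2 MHz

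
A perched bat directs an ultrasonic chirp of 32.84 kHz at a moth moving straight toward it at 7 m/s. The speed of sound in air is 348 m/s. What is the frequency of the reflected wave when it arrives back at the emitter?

34.2 kHz

At the moth (a moving observer), f₁ = f₀ · (v + u)/v = 32.84 × 355/348 ≈ 33.5 kHz.
The reflection then acts as a moving source: f₂ = f₁ · v/(v − u) ≈ 34.2 kHz.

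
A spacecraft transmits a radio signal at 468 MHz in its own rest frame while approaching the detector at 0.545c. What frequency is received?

Relativistic Doppler for frequency: f' = f₀ · √((1 + β)/(1 − β)).
f' = 468 × √(1.5450/0.4550) = 468 × 1.84272 ≈ 862.4 MHz.

862.4 MHz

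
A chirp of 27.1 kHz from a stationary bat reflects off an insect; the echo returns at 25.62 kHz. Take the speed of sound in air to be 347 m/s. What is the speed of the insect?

Double Doppler shift off a moving reflector: f₂ = f₀ · (v + u)/(v − u) (u > 0 toward emitter).
Rearranging, u = v · (f₂ − f₀)/(f₂ + f₀) = 347 × -1.48/52.72 ≈ -9.7 m/s.
So the insect is moving at 9.7 m/s away from the emitter.

9.7 m/s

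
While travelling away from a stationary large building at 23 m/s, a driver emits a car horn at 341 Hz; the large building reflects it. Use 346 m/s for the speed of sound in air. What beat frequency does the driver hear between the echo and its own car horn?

42.5 Hz

The large building receives the sound from a moving source: f₁ = f₀ · v/(v + v_e) = 341 × 346/369 ≈ 319.7 Hz.
On the return leg the driver is a moving observer: f₂ = f₁ · (v − v_e)/v = 319.7 × 323/346 ≈ 298.5 Hz.
Beat against the emitted tone: |f₂ − f₀| = 2v_e·f₀/(v + v_e) = 2 × 23 × 341/369 ≈ 42.5 Hz.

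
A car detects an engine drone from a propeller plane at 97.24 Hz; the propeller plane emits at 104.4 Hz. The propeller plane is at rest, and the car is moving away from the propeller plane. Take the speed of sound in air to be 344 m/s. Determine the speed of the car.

23.6 m/s

f' = f · (v − v_o)/v ⇒ v_o = v · |f'/f − 1|.
v_o = 344 × |97.24/104.4 − 1| = 344 × 0.06858 ≈ 23.6 m/s.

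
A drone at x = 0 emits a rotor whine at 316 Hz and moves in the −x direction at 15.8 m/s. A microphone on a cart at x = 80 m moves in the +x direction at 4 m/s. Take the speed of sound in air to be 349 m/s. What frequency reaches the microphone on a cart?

The observer lies on the +x side, so the source is heading away from the observer and the observer is heading away from the source.
With source receding and observer receding, f' = f · (v − v_o)/(v + v_s).
f' = 316 × (349 − 4)/(349 + 15.8) = 316 × 345/364.8 ≈ 299 Hz.

299 Hz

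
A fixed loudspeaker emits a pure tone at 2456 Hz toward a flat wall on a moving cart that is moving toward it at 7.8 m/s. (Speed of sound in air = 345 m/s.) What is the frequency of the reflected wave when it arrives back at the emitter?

2570 Hz

The flat wall on a moving cart first receives the wave as a moving observer: f₁ = f₀ · (v + u)/v = 2456 × (345 + 7.8)/345 ≈ 2512 Hz.
On reflection it acts as a source moving toward the stationary detector: f₂ = f₁ · v/(v − u) = 2512 × 345/337.2 ≈ 2570 Hz.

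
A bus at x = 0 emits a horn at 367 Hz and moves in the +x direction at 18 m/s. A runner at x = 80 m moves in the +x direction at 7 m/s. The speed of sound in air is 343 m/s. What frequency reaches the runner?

379 Hz

The observer lies on the +x side, so the source is heading toward the observer and the observer is heading away from the source.
Both move, so f' = f · (v − v_o)/(v − v_s).
f' = 367 × (343 − 7)/(343 − 18) = 367 × 336/325 ≈ 379 Hz.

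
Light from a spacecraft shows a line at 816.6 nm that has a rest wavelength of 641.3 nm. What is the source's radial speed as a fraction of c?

λ'/λ₀ = 1.2734 > 1 (redshift), so the source is receding.
λ'/λ₀ = √((1 + β)/(1 − β)) for a receding source ⇒ β = (r² − 1)/(r² + 1) with r = λ'/λ₀.
β = (1.6214 − 1)/(1.6214 + 1) ≈ 0.237.

0.237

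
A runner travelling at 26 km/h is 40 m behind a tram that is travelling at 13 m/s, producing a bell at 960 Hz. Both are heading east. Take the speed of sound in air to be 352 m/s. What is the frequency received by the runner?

26 km/h = 7.222 m/s.
The runner is behind, so the tram is moving away from it while the runner is moving toward the tram.
General Doppler shift: f' = f · (v + v_o)/(v + v_s).
f' = 960 × (352 + 7.222)/(352 + 13) = 960 × 359.22/365 ≈ 945 Hz.

945 Hz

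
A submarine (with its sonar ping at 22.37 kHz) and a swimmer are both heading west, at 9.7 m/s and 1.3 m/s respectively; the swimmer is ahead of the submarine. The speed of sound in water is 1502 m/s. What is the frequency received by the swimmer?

22.5 kHz

The swimmer is ahead, so the submarine is moving toward it while the swimmer is moving away from the submarine.
Both move, so f' = f · (v − v_o)/(v − v_s).
f' = 22.37 × (1502 − 1.3)/(1502 − 9.7) = 22.37 × 1500.7/1492.3 ≈ 22.5 kHz.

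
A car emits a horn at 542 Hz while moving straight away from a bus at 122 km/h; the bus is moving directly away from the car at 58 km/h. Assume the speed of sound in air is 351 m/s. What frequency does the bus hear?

122 km/h = 33.89 m/s; 58 km/h = 16.11 m/s.
General Doppler shift: f' = f · (v − v_o)/(v + v_s).
f' = 542 × (351 − 16.11)/(351 + 33.89) = 542 × 334.89/384.89 ≈ 472 Hz.

472 Hz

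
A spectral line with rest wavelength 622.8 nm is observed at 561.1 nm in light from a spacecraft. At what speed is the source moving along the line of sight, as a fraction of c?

0.104c

λ'/λ₀ = 0.9009 < 1 (blueshift), so the source is approaching.
λ'/λ₀ = √((1 − β)/(1 + β)) for an approaching source ⇒ β = (1 − r²)/(1 + r²) with r = λ'/λ₀.
β = (1 − 0.8117)/(1 + 0.8117) ≈ 0.104.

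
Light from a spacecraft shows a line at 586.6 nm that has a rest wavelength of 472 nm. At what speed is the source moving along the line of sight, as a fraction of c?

λ'/λ₀ = 1.2428 > 1 (redshift), so the source is receding.
λ'/λ₀ = √((1 + β)/(1 − β)) for a receding source ⇒ β = (r² − 1)/(r² + 1) with r = λ'/λ₀.
β = (1.5445 − 1)/(1.5445 + 1) ≈ 0.214.

0.214c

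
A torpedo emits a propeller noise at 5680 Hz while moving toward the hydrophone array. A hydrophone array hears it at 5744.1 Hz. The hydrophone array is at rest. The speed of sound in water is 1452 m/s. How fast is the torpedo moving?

16.2 m/s

f' = f · v/(v − v_s) ⇒ v_s = v · |1 − f/f'|.
v_s = 1452 × |1 − 5680/5744.1| = 1452 × 0.01116 ≈ 16.2 m/s.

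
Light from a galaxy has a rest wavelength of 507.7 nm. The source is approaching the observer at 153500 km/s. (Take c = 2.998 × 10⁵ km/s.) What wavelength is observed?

288.4 nm

β = v/c = 153500/299800 = 0.5120.
Relativistic Doppler for wavelength: λ' = λ₀ · √((1 − β)/(1 + β)).
λ' = 507.7 × √(0.4880/1.5120) = 507.7 × 0.56811 ≈ 288.4 nm.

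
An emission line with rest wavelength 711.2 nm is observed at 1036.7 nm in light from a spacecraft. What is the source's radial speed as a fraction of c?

0.360

λ'/λ₀ = 1.4577 > 1 (redshift), so the source is receding.
λ'/λ₀ = √((1 + β)/(1 − β)) for a receding source ⇒ β = (r² − 1)/(r² + 1) with r = λ'/λ₀.
β = (2.1248 − 1)/(2.1248 + 1) ≈ 0.360.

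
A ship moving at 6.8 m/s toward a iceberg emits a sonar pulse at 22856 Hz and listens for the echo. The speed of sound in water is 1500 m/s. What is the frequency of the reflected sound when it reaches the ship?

23064 Hz

The iceberg receives the sound from a moving source: f₁ = f₀ · v/(v − v_e) = 22856 × 1500/1493.2 ≈ 22960 Hz.
On the return leg the ship is a moving observer: f₂ = f₁ · (v + v_e)/v = 22960 × 1506.8/1500 ≈ 23064 Hz.
Equivalently f₂ = f₀ · (v + v_e)/(v − v_e).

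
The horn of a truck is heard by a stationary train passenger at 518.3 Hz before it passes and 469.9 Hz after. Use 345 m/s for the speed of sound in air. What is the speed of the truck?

f₁/f₂ = (v + v_s)/(v − v_s), so v_s = v · (f₁ − f₂)/(f₁ + f₂).
v_s = 345 × (518.3 − 469.9)/(518.3 + 469.9) = 345 × 48.4/988.2 ≈ 16.9 m/s.

16.9 m/s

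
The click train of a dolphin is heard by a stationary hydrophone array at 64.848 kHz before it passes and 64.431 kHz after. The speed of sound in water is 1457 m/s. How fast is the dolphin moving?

f₁/f₂ = (v + v_s)/(v − v_s), so v_s = v · (f₁ − f₂)/(f₁ + f₂).
v_s = 1457 × (64.848 − 64.431)/(64.848 + 64.431) = 1457 × 0.417/129.279 ≈ 4.7 m/s.

4.7 m/s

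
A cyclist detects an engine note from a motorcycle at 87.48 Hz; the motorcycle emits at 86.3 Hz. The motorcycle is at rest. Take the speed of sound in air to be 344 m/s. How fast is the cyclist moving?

f' > f, so the cyclist is approaching.
f' = f · (v + v_o)/v ⇒ v_o = v · |f'/f − 1|.
v_o = 344 × |87.48/86.3 − 1| = 344 × 0.01367 ≈ 4.7 m/s.

4.7 m/s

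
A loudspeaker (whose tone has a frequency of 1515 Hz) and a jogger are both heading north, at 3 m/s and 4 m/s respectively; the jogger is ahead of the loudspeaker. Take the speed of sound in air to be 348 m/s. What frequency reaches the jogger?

1511 Hz

The jogger is ahead, so the loudspeaker is moving toward it while the jogger is moving away from the loudspeaker.
With source approaching and observer receding, f' = f · (v − v_o)/(v − v_s).
f' = 1515 × (348 − 4)/(348 − 3) = 1515 × 344/345 ≈ 1511 Hz.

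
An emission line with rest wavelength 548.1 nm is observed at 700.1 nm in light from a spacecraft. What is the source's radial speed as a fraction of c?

λ'/λ₀ = 1.2773 > 1 (redshift), so the source is receding.
λ'/λ₀ = √((1 + β)/(1 − β)) for a receding source ⇒ β = (r² − 1)/(r² + 1) with r = λ'/λ₀.
β = (1.6316 − 1)/(1.6316 + 1) ≈ 0.240.

0.240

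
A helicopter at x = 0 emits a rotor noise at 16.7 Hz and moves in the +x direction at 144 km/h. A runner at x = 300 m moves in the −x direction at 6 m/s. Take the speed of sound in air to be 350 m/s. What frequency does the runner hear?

144 km/h = 40 m/s.
The observer lies on the +x side, so the source is heading toward the observer and the observer is heading toward the source.
General Doppler shift: f' = f · (v + v_o)/(v − v_s).
f' = 16.7 × (350 + 6)/(350 − 40) = 16.7 × 356/310 ≈ 19.2 Hz.

19.2 Hz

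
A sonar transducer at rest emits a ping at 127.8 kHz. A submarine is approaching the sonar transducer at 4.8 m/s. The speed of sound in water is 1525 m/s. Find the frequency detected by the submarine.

Only the observer moves, toward the source, so f' = f · (v + v_o)/v.
f' = 127.8 × (1525 + 4.8)/1525 = 127.8 × 1529.8/1525 ≈ 128.2 kHz.

128.2 kHz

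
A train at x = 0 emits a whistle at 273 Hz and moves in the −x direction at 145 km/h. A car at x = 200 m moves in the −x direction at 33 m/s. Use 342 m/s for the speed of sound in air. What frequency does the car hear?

268 Hz

145 km/h = 40.28 m/s.
The observer lies on the +x side, so the source is heading away from the observer and the observer is heading toward the source.
With source receding and observer approaching, f' = f · (v + v_o)/(v + v_s).
f' = 273 × (342 + 33)/(342 + 40.28) = 273 × 375/382.28 ≈ 268 Hz.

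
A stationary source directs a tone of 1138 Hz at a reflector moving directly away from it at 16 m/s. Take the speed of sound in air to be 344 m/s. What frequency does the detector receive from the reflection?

At the reflector (a moving observer), f₁ = f₀ · (v − u)/v = 1138 × 328/344 ≈ 1085 Hz.
The reflection then acts as a moving source: f₂ = f₁ · v/(v + u) ≈ 1037 Hz.

1037 Hz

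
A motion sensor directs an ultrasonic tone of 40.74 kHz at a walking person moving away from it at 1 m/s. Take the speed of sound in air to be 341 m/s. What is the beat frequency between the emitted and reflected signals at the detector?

238 Hz

The walking person first receives the wave as a moving observer: f₁ = f₀ · (v − u)/v = 40.74 × (341 − 1)/341 ≈ 40.621 kHz.
The reflection then acts as a moving source: f₂ = f₁ · v/(v + u) ≈ 40.502 kHz.
Beat frequency (with f₀ = 40740 Hz): |f₂ − f₀| = 2u·f₀/(v + u) = 2 × 1 × 40740/342 ≈ 238 Hz.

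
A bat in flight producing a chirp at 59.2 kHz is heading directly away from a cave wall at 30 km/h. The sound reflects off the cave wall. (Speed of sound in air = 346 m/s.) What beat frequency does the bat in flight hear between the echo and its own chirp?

2785 Hz

30 km/h = 8.333 m/s.
The cave wall receives the sound from a moving source: f₁ = f₀ · v/(v + v_e) = 59.2 × 346/354.33 ≈ 57.81 kHz.
On the return leg the bat in flight is a moving observer: f₂ = f₁ · (v − v_e)/v = 57.81 × 337.67/346 ≈ 56.42 kHz.
Equivalently f₂ = f₀ · (v − v_e)/(v + v_e).
Beat against the emitted tone (with f₀ = 59200 Hz): |f₂ − f₀| = 2v_e·f₀/(v + v_e) = 2 × 8.333 × 59200/354.33 ≈ 2785 Hz.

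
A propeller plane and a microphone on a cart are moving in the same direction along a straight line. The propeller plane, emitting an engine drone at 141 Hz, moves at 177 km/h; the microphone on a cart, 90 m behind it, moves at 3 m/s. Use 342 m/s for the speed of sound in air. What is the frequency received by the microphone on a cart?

177 km/h = 49.17 m/s.
The microphone on a cart is behind, so the propeller plane is moving away from it while the microphone on a cart is moving toward the propeller plane.
General Doppler shift: f' = f · (v + v_o)/(v + v_s).
f' = 141 × (342 + 3)/(342 + 49.17) = 141 × 345/391.17 ≈ 124 Hz.

124 Hz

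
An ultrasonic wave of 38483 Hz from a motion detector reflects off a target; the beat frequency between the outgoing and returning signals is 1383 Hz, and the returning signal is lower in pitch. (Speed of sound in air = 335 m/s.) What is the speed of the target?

6.1 m/s

Double Doppler shift off a moving reflector: f₂ = f₀ · (v + u)/(v − u) (u > 0 toward emitter).
Returning signal is lower, so f₂ = f₀ − Δf = 38483 − 1383 = 37100 Hz.
Rearranging, u = v · (f₂ − f₀)/(f₂ + f₀) = 335 × -1383/75583 ≈ -6.1 m/s.
So the target is moving at 6.1 m/s away from the emitter.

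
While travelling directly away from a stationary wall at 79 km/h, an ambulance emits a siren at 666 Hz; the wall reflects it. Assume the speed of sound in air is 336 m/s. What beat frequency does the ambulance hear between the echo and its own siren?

82 Hz

79 km/h = 21.94 m/s.
The wall receives the sound from a moving source: f₁ = f₀ · v/(v + v_e) = 666 × 336/357.94 ≈ 625.2 Hz.
On the return leg the ambulance is a moving observer: f₂ = f₁ · (v − v_e)/v = 625.2 × 314.06/336 ≈ 584.3 Hz.
Equivalently f₂ = f₀ · (v − v_e)/(v + v_e).
Beat against the emitted tone: |f₂ − f₀| = 2v_e·f₀/(v + v_e) = 2 × 21.94 × 666/357.94 ≈ 82 Hz.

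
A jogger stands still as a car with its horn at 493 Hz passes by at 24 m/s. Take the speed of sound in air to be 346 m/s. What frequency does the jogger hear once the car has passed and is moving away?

Receding: f₂ = f · v/(v + v_s) = 493 × 346/370 ≈ 461 Hz.

461 Hz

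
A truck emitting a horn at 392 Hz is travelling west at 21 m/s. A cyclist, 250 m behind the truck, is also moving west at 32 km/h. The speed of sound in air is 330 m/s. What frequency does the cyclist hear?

32 km/h = 8.889 m/s.
The cyclist is behind, so the truck is moving away from it while the cyclist is moving toward the truck.
With source receding and observer approaching, f' = f · (v + v_o)/(v + v_s).
f' = 392 × (330 + 8.889)/(330 + 21) = 392 × 338.89/351 ≈ 378 Hz.

378 Hz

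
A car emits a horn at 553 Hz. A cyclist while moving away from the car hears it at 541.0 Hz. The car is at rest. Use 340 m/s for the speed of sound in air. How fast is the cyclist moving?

f' = f · (v − v_o)/v ⇒ v_o = v · |f'/f − 1|.
v_o = 340 × |541.0/553 − 1| = 340 × 0.0217 ≈ 7.4 m/s.

7.4 m/s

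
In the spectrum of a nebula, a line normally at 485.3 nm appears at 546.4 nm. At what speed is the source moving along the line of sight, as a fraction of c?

0.118

λ'/λ₀ = 1.1259 > 1 (redshift), so the source is receding.
λ'/λ₀ = √((1 + β)/(1 − β)) for a receding source ⇒ β = (r² − 1)/(r² + 1) with r = λ'/λ₀.
β = (1.2677 − 1)/(1.2677 + 1) ≈ 0.118.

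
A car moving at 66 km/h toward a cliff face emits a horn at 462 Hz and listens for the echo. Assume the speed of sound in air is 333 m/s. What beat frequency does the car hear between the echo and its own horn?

53.8 Hz

66 km/h = 18.33 m/s.
The cliff face receives the sound from a moving source: f₁ = f₀ · v/(v − v_e) = 462 × 333/314.67 ≈ 488.9 Hz.
On the return leg the car is a moving observer: f₂ = f₁ · (v + v_e)/v = 488.9 × 351.33/333 ≈ 515.8 Hz.
Beat against the emitted tone: |f₂ − f₀| = 2v_e·f₀/(v − v_e) = 2 × 18.33 × 462/314.67 ≈ 53.8 Hz.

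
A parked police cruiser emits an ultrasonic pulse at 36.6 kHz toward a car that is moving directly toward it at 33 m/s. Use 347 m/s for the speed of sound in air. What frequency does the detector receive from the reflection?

The car first receives the wave as a moving observer: f₁ = f₀ · (v + u)/v = 36.6 × (347 + 33)/347 ≈ 40.1 kHz.
The reflection then acts as a moving source: f₂ = f₁ · v/(v − u) ≈ 44.3 kHz.
Equivalently f₂ = f₀ · (v + u)/(v − u).

44.3 kHz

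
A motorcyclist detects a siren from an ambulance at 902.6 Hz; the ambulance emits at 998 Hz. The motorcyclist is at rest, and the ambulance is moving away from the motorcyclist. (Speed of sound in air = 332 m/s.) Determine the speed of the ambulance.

35 m/s

f' = f · v/(v + v_s) ⇒ v_s = v · |1 − f/f'|.
v_s = 332 × |1 − 998/902.6| = 332 × 0.1057 ≈ 35 m/s.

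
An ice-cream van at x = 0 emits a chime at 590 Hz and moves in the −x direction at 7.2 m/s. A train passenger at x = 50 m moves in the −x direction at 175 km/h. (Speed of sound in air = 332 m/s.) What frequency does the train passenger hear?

175 km/h = 48.61 m/s.
The observer lies on the +x side, so the source is heading away from the observer and the observer is heading toward the source.
Both move, so f' = f · (v + v_o)/(v + v_s).
f' = 590 × (332 + 48.61)/(332 + 7.2) = 590 × 380.61/339.2 ≈ 662 Hz.

662 Hz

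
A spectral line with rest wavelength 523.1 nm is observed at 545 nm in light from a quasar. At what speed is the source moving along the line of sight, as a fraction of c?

0.041c

λ'/λ₀ = 1.0419 > 1 (redshift), so the source is receding.
λ'/λ₀ = √((1 + β)/(1 − β)) for a receding source ⇒ β = (r² − 1)/(r² + 1) with r = λ'/λ₀.
β = (1.0855 − 1)/(1.0855 + 1) ≈ 0.041.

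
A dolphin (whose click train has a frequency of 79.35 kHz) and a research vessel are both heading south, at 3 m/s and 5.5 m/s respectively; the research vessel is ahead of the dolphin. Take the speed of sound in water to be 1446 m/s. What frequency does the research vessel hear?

The research vessel is ahead, so the dolphin is moving toward it while the research vessel is moving away from the dolphin.
Both move, so f' = f · (v − v_o)/(v − v_s).
f' = 79.35 × (1446 − 5.5)/(1446 − 3) = 79.35 × 1440.5/1443 ≈ 79.2 kHz.

79.2 kHz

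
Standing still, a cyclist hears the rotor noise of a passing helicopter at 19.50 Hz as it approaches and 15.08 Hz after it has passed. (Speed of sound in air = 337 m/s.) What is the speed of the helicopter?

f₁/f₂ = (v + v_s)/(v − v_s), so v_s = v · (f₁ − f₂)/(f₁ + f₂).
v_s = 337 × (19.50 − 15.08)/(19.50 + 15.08) = 337 × 4.42/34.58 ≈ 43 m/s.

43 m/s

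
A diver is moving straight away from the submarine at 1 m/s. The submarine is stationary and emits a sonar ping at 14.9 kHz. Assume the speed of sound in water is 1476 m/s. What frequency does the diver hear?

Only the observer moves, away from the source, so f' = f · (v − v_o)/v.
f' = 14.9 × (1476 − 1)/1476 = 14.9 × 1475/1476 ≈ 14.89 kHz.

14.89 kHz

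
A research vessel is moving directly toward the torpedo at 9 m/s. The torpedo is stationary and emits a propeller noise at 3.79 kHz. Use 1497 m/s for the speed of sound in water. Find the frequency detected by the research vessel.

Moving observer, stationary source: f' = f · (v + v_o)/v.
f' = 3.79 × (1497 + 9)/1497 = 3.79 × 1506/1497 ≈ 3.81 kHz.

3.81 kHz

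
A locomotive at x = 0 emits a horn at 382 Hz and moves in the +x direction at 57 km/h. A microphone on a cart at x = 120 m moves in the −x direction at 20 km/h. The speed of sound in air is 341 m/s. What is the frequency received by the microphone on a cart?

407 Hz

57 km/h = 15.83 m/s; 20 km/h = 5.556 m/s.
The observer lies on the +x side, so the source is heading toward the observer and the observer is heading toward the source.
Both move, so f' = f · (v + v_o)/(v − v_s).
f' = 382 × (341 + 5.556)/(341 − 15.83) = 382 × 346.56/325.17 ≈ 407 Hz.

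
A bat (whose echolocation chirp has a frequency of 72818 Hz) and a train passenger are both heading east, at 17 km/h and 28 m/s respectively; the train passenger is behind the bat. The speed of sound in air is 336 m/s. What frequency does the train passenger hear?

17 km/h = 4.722 m/s.
The train passenger is behind, so the bat is moving away from it while the train passenger is moving toward the bat.
Both move, so f' = f · (v + v_o)/(v + v_s).
f' = 72818 × (336 + 28)/(336 + 4.722) = 72818 × 364/340.72 ≈ 77793 Hz.

77793 Hz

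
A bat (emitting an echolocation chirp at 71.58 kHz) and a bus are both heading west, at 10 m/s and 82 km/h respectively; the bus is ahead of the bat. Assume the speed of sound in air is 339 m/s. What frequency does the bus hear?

82 km/h = 22.78 m/s.
The bus is ahead, so the bat is moving toward it while the bus is moving away from the bat.
General Doppler shift: f' = f · (v − v_o)/(v − v_s).
f' = 71.58 × (339 − 22.78)/(339 − 10) = 71.58 × 316.22/329 ≈ 68.8 kHz.

68.8 kHz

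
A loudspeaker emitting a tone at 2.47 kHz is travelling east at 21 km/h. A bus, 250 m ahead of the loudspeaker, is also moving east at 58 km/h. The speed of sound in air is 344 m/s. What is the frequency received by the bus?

2.39 kHz

21 km/h = 5.833 m/s; 58 km/h = 16.11 m/s.
The bus is ahead, so the loudspeaker is moving toward it while the bus is moving away from the loudspeaker.
General Doppler shift: f' = f · (v − v_o)/(v − v_s).
f' = 2.47 × (344 − 16.11)/(344 − 5.833) = 2.47 × 327.89/338.17 ≈ 2.39 kHz.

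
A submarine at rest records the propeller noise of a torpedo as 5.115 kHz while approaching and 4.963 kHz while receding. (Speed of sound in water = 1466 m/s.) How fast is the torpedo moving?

f₁/f₂ = (v + v_s)/(v − v_s), so v_s = v · (f₁ − f₂)/(f₁ + f₂).
v_s = 1466 × (5.115 − 4.963)/(5.115 + 4.963) = 1466 × 0.152/10.078 ≈ 22.1 m/s.

22.1 m/s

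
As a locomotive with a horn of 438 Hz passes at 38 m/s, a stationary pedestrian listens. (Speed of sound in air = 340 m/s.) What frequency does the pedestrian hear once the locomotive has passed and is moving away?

Receding: f₂ = f · v/(v + v_s) = 438 × 340/378 ≈ 394 Hz.

394 Hz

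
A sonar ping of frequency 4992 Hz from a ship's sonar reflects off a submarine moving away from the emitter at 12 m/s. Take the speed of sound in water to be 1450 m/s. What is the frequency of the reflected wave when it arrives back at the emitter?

4910 Hz

The submarine first receives the wave as a moving observer: f₁ = f₀ · (v − u)/v = 4992 × (1450 − 12)/1450 ≈ 4951 Hz.
The reflection then acts as a moving source: f₂ = f₁ · v/(v + u) ≈ 4910 Hz.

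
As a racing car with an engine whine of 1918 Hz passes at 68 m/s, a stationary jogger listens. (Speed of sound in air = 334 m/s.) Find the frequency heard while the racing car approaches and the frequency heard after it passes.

Approaching: f₁ = f · v/(v − v_s) = 1918 × 334/266 ≈ 2408 Hz.
Receding: f₂ = f · v/(v + v_s) = 1918 × 334/402 ≈ 1594 Hz.

2408 Hz approaching; 1594 Hz receding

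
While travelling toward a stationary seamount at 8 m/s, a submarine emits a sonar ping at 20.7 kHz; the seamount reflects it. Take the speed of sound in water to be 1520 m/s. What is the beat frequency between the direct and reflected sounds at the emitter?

219 Hz

The seamount receives the sound from a moving source: f₁ = f₀ · v/(v − v_e) = 20.7 × 1520/1512 ≈ 20.810 kHz.
On the return leg the submarine is a moving observer: f₂ = f₁ · (v + v_e)/v = 20.810 × 1528/1520 ≈ 20.919 kHz.
Equivalently f₂ = f₀ · (v + v_e)/(v − v_e).
Beat against the emitted tone (with f₀ = 20700 Hz): |f₂ − f₀| = 2v_e·f₀/(v − v_e) = 2 × 8 × 20700/1512 ≈ 219 Hz.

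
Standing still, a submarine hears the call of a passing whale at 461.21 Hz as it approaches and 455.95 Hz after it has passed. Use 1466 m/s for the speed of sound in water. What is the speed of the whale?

8.4 m/s

f₁/f₂ = (v + v_s)/(v − v_s), so v_s = v · (f₁ − f₂)/(f₁ + f₂).
v_s = 1466 × (461.21 − 455.95)/(461.21 + 455.95) = 1466 × 5.26/917.16 ≈ 8.4 m/s.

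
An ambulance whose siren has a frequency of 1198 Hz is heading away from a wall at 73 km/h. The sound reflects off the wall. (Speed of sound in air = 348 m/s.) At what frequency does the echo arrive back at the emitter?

73 km/h = 20.28 m/s.
The wall receives the sound from a moving source: f₁ = f₀ · v/(v + v_e) = 1198 × 348/368.28 ≈ 1132 Hz.
On the return leg the ambulance is a moving observer: f₂ = f₁ · (v − v_e)/v = 1132 × 327.72/348 ≈ 1066 Hz.

1066 Hz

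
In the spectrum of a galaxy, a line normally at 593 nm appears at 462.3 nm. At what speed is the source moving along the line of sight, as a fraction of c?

λ'/λ₀ = 0.7796 < 1 (blueshift), so the source is approaching.
λ'/λ₀ = √((1 − β)/(1 + β)) for an approaching source ⇒ β = (1 − r²)/(1 + r²) with r = λ'/λ₀.
β = (1 − 0.6078)/(1 + 0.6078) ≈ 0.244.

0.244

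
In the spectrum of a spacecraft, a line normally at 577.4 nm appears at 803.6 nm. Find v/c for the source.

0.319c

λ'/λ₀ = 1.3918 > 1 (redshift), so the source is receding.
λ'/λ₀ = √((1 + β)/(1 − β)) for a receding source ⇒ β = (r² − 1)/(r² + 1) with r = λ'/λ₀.
β = (1.9370 − 1)/(1.9370 + 1) ≈ 0.319.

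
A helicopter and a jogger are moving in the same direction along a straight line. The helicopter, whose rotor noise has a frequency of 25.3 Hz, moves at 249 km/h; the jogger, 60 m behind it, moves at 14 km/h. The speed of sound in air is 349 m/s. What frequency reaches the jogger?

21.4 Hz

249 km/h = 69.17 m/s; 14 km/h = 3.889 m/s.
The jogger is behind, so the helicopter is moving away from it while the jogger is moving toward the helicopter.
General Doppler shift: f' = f · (v + v_o)/(v + v_s).
f' = 25.3 × (349 + 3.889)/(349 + 69.17) = 25.3 × 352.89/418.17 ≈ 21.4 Hz.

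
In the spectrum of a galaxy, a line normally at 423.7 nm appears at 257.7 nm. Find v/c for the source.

0.460c

λ'/λ₀ = 0.6082 < 1 (blueshift), so the source is approaching.
λ'/λ₀ = √((1 − β)/(1 + β)) for an approaching source ⇒ β = (1 − r²)/(1 + r²) with r = λ'/λ₀.
β = (1 − 0.3699)/(1 + 0.3699) ≈ 0.460.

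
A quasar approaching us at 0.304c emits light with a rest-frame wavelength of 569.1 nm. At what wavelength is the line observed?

415.8 nm

Relativistic Doppler for wavelength: λ' = λ₀ · √((1 − β)/(1 + β)).
λ' = 569.1 × √(0.6960/1.3040) = 569.1 × 0.73058 ≈ 415.8 nm.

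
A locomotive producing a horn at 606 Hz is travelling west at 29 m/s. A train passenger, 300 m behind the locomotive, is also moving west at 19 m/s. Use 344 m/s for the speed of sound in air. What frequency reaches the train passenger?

The train passenger is behind, so the locomotive is moving away from it while the train passenger is moving toward the locomotive.
General Doppler shift: f' = f · (v + v_o)/(v + v_s).
f' = 606 × (344 + 19)/(344 + 29) = 606 × 363/373 ≈ 590 Hz.

590 Hz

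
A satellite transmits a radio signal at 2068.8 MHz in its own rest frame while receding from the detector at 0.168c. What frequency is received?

Relativistic Doppler for frequency: f' = f₀ · √((1 − β)/(1 + β)).
f' = 2068.8 × √(0.8320/1.1680) = 2068.8 × 0.84400 ≈ 1746.1 MHz.

1746.1 MHz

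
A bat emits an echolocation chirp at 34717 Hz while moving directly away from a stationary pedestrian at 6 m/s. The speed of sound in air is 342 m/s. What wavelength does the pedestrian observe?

With the source moving away from a stationary observer, f' = f · v/(v + v_s).
f' = 34717 × 342/(342 + 6) ≈ 34118 Hz.
λ' = v/f' = 342/34118.4 ≈ 1.0 cm.

1.0 cm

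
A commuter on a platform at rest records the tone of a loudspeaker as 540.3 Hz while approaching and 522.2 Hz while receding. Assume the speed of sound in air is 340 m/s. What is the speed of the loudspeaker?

f₁/f₂ = (v + v_s)/(v − v_s), so v_s = v · (f₁ − f₂)/(f₁ + f₂).
v_s = 340 × (540.3 − 522.2)/(540.3 + 522.2) = 340 × 18.1/1062.5 ≈ 5.8 m/s.

5.8 m/s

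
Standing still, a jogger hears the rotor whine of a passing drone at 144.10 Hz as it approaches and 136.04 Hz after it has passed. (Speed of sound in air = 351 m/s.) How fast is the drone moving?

10.1 m/s

f₁/f₂ = (v + v_s)/(v − v_s), so v_s = v · (f₁ − f₂)/(f₁ + f₂).
v_s = 351 × (144.10 − 136.04)/(144.10 + 136.04) = 351 × 8.06/280.14 ≈ 10.1 m/s.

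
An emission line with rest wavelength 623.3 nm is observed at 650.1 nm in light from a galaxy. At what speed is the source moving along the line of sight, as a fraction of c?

0.042

λ'/λ₀ = 1.0430 > 1 (redshift), so the source is receding.
λ'/λ₀ = √((1 + β)/(1 − β)) for a receding source ⇒ β = (r² − 1)/(r² + 1) with r = λ'/λ₀.
β = (1.0878 − 1)/(1.0878 + 1) ≈ 0.042.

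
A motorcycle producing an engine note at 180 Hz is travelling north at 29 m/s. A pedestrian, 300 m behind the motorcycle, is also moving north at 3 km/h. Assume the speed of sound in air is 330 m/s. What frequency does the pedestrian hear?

3 km/h = 0.8333 m/s.
The pedestrian is behind, so the motorcycle is moving away from it while the pedestrian is moving toward the motorcycle.
Both move, so f' = f · (v + v_o)/(v + v_s).
f' = 180 × (330 + 0.8333)/(330 + 29) = 180 × 330.83/359 ≈ 166 Hz.

166 Hz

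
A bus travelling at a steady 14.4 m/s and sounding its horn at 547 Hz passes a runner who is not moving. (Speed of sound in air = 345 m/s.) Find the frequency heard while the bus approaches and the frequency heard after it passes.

Approaching: f₁ = f · v/(v − v_s) = 547 × 345/330.6 ≈ 571 Hz.
Receding: f₂ = f · v/(v + v_s) = 547 × 345/359.4 ≈ 525 Hz.

571 Hz approaching; 525 Hz receding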